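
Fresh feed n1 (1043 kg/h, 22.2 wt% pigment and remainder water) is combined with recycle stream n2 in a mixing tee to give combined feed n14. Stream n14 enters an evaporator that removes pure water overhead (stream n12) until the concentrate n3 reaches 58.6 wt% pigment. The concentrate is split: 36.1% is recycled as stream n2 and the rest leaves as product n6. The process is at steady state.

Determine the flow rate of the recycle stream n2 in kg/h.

Overall pigment balance (none leaves overhead): pigment in fresh feed = pigment in product, i.e. 1043×0.222 = (1−0.361)·n3·0.586.
n3 = 231.55/(0.586×0.639) = 618.36 kg/h.
Recycle n2 = 0.361×618.36 = 223.23 kg/h.

223.2 kg/h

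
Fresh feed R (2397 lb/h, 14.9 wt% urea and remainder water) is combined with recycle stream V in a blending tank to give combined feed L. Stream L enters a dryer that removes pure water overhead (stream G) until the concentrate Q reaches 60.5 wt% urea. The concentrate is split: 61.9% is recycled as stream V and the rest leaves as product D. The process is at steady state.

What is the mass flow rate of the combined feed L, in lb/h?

Overall urea balance (none leaves overhead): urea in fresh feed = urea in product, i.e. 2397×0.149 = (1−0.619)·Q·0.605.
Q = 357.15/(0.605×0.381) = 1549.4 lb/h.
Recycle V = 0.619×1549.4 = 959.1 lb/h.
Combined feed L = 2397 + 959.1 = 3356.1 lb/h.

3356 lb/h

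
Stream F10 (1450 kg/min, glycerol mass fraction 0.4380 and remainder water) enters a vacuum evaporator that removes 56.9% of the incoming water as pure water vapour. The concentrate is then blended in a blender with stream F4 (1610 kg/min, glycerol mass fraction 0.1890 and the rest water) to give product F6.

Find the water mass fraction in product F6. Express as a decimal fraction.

Vapour removed = 0.569×0.562×1450 = 463.68 kg/min; concentrate = 986.32 kg/min.
water reaching the mixer = 351.22 (from concentrate) + 1610×0.811 = 1656.9 kg/min.
Product flow = 986.32 + 1610 = 2596.3 kg/min; water fraction = 0.6382.

0.6382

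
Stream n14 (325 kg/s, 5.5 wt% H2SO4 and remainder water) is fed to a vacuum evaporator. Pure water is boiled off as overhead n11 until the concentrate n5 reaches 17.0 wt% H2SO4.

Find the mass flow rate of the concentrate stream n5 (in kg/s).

105.1 kg/s

H2SO4 is conserved: 325×0.055 = 17.875 kg/s all reports to the concentrate.
Concentrate = 17.875/(target fraction) = 105.15 kg/s.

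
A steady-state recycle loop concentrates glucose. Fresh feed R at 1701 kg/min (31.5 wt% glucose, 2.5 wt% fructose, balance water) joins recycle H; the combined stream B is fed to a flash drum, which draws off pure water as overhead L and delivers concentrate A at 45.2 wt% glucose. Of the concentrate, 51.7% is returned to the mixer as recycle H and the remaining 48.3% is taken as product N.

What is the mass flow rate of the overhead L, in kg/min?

Overall glucose balance (none leaves overhead): glucose in fresh feed = glucose in product, i.e. 1701×0.315 = (1−0.517)·A·0.452.
A = 535.82/(0.452×0.483) = 2454.3 kg/min.
Recycle H = 0.517×2454.3 = 1268.9 kg/min.
Combined feed B = 1701 + 1268.9 = 2969.9 kg/min.
Overhead L = B − A = 2969.9 − 2454.3 = 515.57 kg/min.

515.6 kg/min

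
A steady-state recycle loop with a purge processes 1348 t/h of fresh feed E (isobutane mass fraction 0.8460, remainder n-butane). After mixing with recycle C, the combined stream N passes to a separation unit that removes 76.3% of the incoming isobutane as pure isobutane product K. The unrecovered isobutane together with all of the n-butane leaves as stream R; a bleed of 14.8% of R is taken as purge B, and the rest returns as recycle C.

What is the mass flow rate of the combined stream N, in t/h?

n-butane enters only via E and leaves only via the purge: 1348×0.154 = 0.148×(n-butane in R), and the separation unit passes all n-butane, so n-butane in N = n-butane in R = 1402.6 t/h.
isobutane in N: m_A = 1348×0.846 + (1−0.148)·(1−0.763)·m_A, so m_A = 1140.4/0.7981 = 1428.9 t/h.
N = 1428.9 + 1402.6 = 2831.6 t/h.

2832 t/h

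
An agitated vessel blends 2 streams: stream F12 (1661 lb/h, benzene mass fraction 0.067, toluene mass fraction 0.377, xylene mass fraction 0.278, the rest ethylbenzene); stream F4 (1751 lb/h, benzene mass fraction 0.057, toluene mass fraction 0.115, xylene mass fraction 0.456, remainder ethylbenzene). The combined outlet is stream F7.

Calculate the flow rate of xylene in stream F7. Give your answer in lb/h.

xylene out = xylene in = 1661×0.278 + 1751×0.456 = 1260.2 lb/h.

1260 lb/h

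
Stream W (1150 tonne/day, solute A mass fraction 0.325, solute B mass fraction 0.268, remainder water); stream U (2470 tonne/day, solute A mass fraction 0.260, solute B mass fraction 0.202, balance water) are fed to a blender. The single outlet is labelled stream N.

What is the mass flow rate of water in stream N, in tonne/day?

1797 tonne/day

water out = water in = 1150×0.407 + 2470×0.538 = 1796.9 tonne/day.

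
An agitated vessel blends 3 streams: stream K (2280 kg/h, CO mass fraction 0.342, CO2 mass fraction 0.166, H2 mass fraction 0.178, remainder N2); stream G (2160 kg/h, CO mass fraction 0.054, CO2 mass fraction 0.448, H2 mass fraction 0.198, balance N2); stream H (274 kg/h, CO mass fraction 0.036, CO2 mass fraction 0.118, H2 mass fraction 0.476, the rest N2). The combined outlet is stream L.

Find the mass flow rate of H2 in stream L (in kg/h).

H2 out = H2 in = 2280×0.178 + 2160×0.198 + 274×0.476 = 963.94 kg/h.

963.9 kg/h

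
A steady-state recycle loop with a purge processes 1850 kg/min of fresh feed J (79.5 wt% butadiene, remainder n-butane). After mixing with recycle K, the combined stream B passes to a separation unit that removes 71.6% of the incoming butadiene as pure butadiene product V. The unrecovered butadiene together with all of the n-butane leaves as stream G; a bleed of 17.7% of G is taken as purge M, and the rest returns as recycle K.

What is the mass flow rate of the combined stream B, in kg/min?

4062 kg/min

n-butane enters only via J and leaves only via the purge: 1850×0.205 = 0.177×(n-butane in G), and the separation unit passes all n-butane, so n-butane in B = n-butane in G = 2142.7 kg/min.
butadiene in B: m_A = 1850×0.795 + (1−0.177)·(1−0.716)·m_A, so m_A = 1470.8/0.7663 = 1919.4 kg/min.
B = 1919.4 + 2142.7 = 4062 kg/min.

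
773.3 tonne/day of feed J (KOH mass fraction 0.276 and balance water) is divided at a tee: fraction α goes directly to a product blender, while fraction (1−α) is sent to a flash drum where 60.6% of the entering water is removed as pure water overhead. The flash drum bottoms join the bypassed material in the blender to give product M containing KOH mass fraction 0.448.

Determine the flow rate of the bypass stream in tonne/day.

96.61 tonne/day

All 773.3×0.276 = 213.43 tonne/day of KOH reaches M, so M = 213.43/0.448 = 476.41 tonne/day and vapour = 296.89 tonne/day.
The evaporator receives (1−α)·773.3 of feed at 0.724 water and removes 0.606 of that water:
0.606×0.724×(1−α)×773.3 = 296.89
(1−α) = 296.89/339.28 = 0.8751;  α = 0.1249.
Bypass flow = 0.1249×773.3 = 96.614 tonne/day.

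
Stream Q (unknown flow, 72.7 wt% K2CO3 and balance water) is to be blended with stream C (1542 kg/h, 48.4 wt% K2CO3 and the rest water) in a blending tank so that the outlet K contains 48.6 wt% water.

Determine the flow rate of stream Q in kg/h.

Let Q be the unknown flow. Total out = 1542 + Q.
water balance: 795.67 + 0.273·Q = 0.486·(1542 + Q)
(0.273 − 0.486)·Q = 0.486×1542 − 795.67 = -46.26
Q = -46.26 / -0.213 = 217.18 kg/h

217.2 kg/h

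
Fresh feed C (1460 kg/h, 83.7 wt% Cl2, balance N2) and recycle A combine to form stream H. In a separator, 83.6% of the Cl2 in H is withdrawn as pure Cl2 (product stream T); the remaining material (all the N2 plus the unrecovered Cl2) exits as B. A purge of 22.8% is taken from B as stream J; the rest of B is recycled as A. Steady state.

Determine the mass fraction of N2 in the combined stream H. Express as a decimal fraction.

0.427

N2 enters only via C and leaves only via the purge: 1460×0.163 = 0.228×(N2 in B), and the separator passes all N2, so N2 in H = N2 in B = 1043.8 kg/h.
Cl2 in H: m_A = 1460×0.837 + (1−0.228)·(1−0.836)·m_A, so m_A = 1222/0.8734 = 1399.2 kg/h.
H = 1399.2 + 1043.8 = 2442.9 kg/h.
N2 fraction in H = 1043.8/2442.9 = 0.427.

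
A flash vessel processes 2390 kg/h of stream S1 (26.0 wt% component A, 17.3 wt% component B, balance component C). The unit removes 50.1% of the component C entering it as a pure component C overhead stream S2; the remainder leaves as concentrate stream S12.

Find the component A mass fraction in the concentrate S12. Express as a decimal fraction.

component A is not removed: 2390×0.260 = 621.4 kg/h of component A enters S12.
component C entering = 2390×0.567 = 1355.1 kg/h; overhead removed = 0.501×1355.1 = 678.92 kg/h.
Concentrate = 2390 − 678.92 = 1711.1 kg/h.
Mass fraction = 621.4/1711.1 = 0.363.

0.363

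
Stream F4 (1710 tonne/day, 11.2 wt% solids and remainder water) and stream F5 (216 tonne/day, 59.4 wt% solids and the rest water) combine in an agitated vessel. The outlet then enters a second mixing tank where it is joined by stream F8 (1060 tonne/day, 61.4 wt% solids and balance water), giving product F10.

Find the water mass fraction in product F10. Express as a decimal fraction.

Overall, product flow = 2986 tonne/day.
water in = 1710×0.888 + 216×0.406 + 1060×0.386 = 2015.3 tonne/day.
water fraction in F10 = 0.675.

0.675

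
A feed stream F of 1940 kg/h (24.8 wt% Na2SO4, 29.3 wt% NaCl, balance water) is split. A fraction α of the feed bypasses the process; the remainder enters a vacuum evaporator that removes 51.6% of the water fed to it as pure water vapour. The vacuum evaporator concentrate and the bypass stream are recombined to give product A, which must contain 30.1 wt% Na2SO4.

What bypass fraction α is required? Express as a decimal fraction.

All 1940×0.248 = 481.12 kg/h of Na2SO4 reaches A, so A = 481.12/0.301 = 1598.4 kg/h and vapour = 341.59 kg/h.
The evaporator receives (1−α)·1940 of feed at 0.459 water and removes 0.516 of that water:
0.516×0.459×(1−α)×1940 = 341.59
(1−α) = 341.59/459.48 = 0.7434;  α = 0.2566.

0.257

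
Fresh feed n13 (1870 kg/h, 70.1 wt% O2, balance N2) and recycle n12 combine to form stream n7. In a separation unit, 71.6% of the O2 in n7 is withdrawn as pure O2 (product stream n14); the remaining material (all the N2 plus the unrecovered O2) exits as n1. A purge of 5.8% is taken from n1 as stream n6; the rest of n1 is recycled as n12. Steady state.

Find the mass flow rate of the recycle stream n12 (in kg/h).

9560 kg/h

N2 enters only via n13 and leaves only via the purge: 1870×0.299 = 0.058×(N2 in n1), and the separation unit passes all N2, so N2 in n7 = N2 in n1 = 9640.2 kg/h.
O2 in n7: m_A = 1870×0.701 + (1−0.058)·(1−0.716)·m_A, so m_A = 1310.9/0.7325 = 1789.7 kg/h.
n1 = (1−0.716)×1789.7 + 9640.2 = 10148 kg/h.
Recycle n12 = (1−0.058)×10148 = 9559.8 kg/h.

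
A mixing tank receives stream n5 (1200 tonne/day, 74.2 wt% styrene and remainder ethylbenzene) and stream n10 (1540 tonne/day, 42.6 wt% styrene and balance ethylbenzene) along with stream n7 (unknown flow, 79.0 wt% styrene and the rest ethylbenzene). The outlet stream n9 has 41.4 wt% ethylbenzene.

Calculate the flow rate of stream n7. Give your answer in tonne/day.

Let n7 be the unknown flow. Total out = 2740 + n7.
ethylbenzene balance: 1193.6 + 0.210·n7 = 0.414·(2740 + n7)
(0.210 − 0.414)·n7 = 0.414×2740 − 1193.6 = -59.2
n7 = -59.2 / -0.204 = 290.2 tonne/day

290.2 tonne/day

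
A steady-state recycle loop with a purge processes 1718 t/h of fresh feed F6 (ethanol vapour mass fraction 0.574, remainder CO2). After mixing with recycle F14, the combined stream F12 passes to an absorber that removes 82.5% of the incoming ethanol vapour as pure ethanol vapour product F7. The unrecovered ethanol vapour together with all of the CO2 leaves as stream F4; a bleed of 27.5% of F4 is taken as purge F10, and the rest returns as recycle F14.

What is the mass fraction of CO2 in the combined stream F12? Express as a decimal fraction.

CO2 enters only via F6 and leaves only via the purge: 1718×0.426 = 0.275×(CO2 in F4), and the absorber passes all CO2, so CO2 in F12 = CO2 in F4 = 2661.3 t/h.
ethanol vapour in F12: m_A = 1718×0.574 + (1−0.275)·(1−0.825)·m_A, so m_A = 986.13/0.8731 = 1129.4 t/h.
F12 = 1129.4 + 2661.3 = 3790.8 t/h.
CO2 fraction in F12 = 2661.3/3790.8 = 0.702.

0.702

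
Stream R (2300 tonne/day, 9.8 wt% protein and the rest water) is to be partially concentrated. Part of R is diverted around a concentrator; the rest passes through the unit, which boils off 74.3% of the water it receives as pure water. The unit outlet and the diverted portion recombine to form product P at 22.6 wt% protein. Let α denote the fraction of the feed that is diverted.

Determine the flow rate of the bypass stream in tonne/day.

356.3 tonne/day

All 2300×0.098 = 225.4 tonne/day of protein reaches P, so P = 225.4/0.226 = 997.35 tonne/day and vapour = 1302.7 tonne/day.
The evaporator receives (1−α)·2300 of feed at 0.902 water and removes 0.743 of that water:
0.743×0.902×(1−α)×2300 = 1302.7
(1−α) = 1302.7/1541.4 = 0.8451;  α = 0.1549.
Bypass flow = 0.1549×2300 = 356.28 tonne/day.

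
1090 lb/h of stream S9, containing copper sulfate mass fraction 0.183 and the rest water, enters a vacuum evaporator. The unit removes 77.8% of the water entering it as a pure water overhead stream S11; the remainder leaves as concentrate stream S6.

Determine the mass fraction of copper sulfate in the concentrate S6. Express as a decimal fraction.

0.502

copper sulfate is not removed: 1090×0.183 = 199.47 lb/h of copper sulfate enters S6.
water entering = 1090×0.817 = 890.53 lb/h; overhead removed = 0.778×890.53 = 692.83 lb/h.
Concentrate = 1090 − 692.83 = 397.17 lb/h.
Mass fraction = 199.47/397.17 = 0.502.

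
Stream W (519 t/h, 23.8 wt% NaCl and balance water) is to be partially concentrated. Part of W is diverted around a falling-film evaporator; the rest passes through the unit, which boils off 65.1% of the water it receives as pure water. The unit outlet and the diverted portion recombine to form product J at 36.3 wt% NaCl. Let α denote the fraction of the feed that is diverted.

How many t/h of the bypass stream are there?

All 519×0.238 = 123.52 t/h of NaCl reaches J, so J = 123.52/0.363 = 340.28 t/h and vapour = 178.72 t/h.
The evaporator receives (1−α)·519 of feed at 0.762 water and removes 0.651 of that water:
0.651×0.762×(1−α)×519 = 178.72
(1−α) = 178.72/257.46 = 0.6942;  α = 0.3058.
Bypass flow = 0.3058×519 = 158.72 t/h.

158.7 t/h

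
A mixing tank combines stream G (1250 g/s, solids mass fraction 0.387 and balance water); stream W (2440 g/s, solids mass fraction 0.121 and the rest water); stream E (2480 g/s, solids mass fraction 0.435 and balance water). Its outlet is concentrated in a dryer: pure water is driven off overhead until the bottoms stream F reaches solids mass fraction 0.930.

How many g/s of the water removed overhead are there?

solids entering = 1250×0.387 + 2440×0.121 + 2480×0.435 = 1857.8 g/s.
All solids reports to F, so F = 1857.8/0.930 = 1997.6 g/s.
Total feed = 6170 g/s; overhead = 6170 − 1997.6 = 4172.4 g/s.

4172 g/s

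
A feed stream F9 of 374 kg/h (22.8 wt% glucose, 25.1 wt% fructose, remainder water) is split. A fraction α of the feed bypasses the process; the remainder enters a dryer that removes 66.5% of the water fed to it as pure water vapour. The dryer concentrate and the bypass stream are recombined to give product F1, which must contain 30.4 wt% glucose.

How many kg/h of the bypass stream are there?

All 374×0.228 = 85.272 kg/h of glucose reaches F1, so F1 = 85.272/0.304 = 280.5 kg/h and vapour = 93.5 kg/h.
The evaporator receives (1−α)·374 of feed at 0.521 water and removes 0.665 of that water:
0.665×0.521×(1−α)×374 = 93.5
(1−α) = 93.5/129.58 = 0.7216;  α = 0.2784.
Bypass flow = 0.2784×374 = 104.13 kg/h.

104.1 kg/h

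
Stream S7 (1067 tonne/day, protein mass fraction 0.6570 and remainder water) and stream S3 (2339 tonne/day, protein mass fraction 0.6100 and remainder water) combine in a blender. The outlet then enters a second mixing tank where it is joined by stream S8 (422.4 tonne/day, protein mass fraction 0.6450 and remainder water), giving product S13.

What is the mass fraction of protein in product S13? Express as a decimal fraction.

0.6270

Overall, product flow = 3828.4 tonne/day.
protein in = 1067×0.657 + 2339×0.610 + 422.4×0.645 = 2400.3 tonne/day.
protein fraction in S13 = 0.6270.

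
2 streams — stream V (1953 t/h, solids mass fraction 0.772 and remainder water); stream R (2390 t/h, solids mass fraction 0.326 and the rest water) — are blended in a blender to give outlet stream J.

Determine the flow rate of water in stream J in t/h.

2056 t/h

water out = water in = 1953×0.228 + 2390×0.674 = 2056.1 t/h.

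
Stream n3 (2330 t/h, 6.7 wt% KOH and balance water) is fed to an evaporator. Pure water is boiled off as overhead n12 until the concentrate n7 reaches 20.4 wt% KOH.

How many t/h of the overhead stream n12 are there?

1565 t/h

KOH is conserved: 2330×0.067 = 156.11 t/h all reports to the concentrate.
Concentrate = 156.11/(target fraction) = 765.25 t/h.
Overhead = 2330 − 765.25 = 1564.8 t/h.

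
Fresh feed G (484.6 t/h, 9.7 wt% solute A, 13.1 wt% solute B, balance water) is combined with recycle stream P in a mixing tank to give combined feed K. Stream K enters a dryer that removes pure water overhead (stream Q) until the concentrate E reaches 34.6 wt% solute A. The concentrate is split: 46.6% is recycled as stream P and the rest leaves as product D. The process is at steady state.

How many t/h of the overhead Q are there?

348.7 t/h

Overall solute A balance (none leaves overhead): solute A in fresh feed = solute A in product, i.e. 484.6×0.097 = (1−0.466)·E·0.346.
E = 47.006/(0.346×0.534) = 254.41 t/h.
Recycle P = 0.466×254.41 = 118.56 t/h.
Combined feed K = 484.6 + 118.56 = 603.16 t/h.
Overhead Q = K − E = 603.16 − 254.41 = 348.74 t/h.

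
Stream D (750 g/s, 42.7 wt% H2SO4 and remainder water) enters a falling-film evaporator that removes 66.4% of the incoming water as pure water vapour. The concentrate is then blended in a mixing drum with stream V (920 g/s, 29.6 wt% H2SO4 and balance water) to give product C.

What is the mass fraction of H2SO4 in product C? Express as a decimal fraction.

Vapour removed = 0.664×0.573×750 = 285.35 g/s; concentrate = 464.65 g/s.
H2SO4 reaching the mixer = 320.25 (from concentrate) + 920×0.296 = 592.57 g/s.
Product flow = 464.65 + 920 = 1384.6 g/s; H2SO4 fraction = 0.428.

0.428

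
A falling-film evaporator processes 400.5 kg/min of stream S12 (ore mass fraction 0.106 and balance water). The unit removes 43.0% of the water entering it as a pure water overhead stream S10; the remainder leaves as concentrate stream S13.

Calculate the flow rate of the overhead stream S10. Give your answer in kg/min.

water entering = 400.5×0.894 = 358.05 kg/min; overhead removed = 0.430×358.05 = 153.96 kg/min.

154 kg/min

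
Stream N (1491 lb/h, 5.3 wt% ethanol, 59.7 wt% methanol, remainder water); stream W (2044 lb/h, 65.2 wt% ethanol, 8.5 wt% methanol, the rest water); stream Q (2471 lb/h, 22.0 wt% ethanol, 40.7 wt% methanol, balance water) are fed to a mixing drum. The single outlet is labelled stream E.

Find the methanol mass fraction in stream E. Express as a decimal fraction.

Total flow out = 1491 + 2044 + 2471 = 6006 lb/h.
methanol in = 1491×0.597 + 2044×0.085 + 2471×0.407 = 2069.6 lb/h.
methanol mass fraction in E = 2069.6/6006 = 0.345.

0.345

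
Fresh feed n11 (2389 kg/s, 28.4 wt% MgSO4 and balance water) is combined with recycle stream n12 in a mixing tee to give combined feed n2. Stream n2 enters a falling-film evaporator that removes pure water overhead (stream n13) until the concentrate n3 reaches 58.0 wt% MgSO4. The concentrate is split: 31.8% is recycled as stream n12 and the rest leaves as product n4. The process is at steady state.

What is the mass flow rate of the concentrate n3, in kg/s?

1715 kg/s

Overall MgSO4 balance (none leaves overhead): MgSO4 in fresh feed = MgSO4 in product, i.e. 2389×0.284 = (1−0.318)·n3·0.580.
n3 = 678.48/(0.580×0.682) = 1715.2 kg/s.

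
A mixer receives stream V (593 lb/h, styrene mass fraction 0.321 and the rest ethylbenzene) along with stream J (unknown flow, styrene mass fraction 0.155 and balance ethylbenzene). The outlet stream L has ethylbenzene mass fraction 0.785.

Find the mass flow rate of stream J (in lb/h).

Let J be the unknown flow. Total out = 593 + J.
ethylbenzene balance: 402.65 + 0.845·J = 0.785·(593 + J)
(0.845 − 0.785)·J = 0.785×593 − 402.65 = 62.858
J = 62.858 / 0.060 = 1047.6 lb/h

1048 lb/h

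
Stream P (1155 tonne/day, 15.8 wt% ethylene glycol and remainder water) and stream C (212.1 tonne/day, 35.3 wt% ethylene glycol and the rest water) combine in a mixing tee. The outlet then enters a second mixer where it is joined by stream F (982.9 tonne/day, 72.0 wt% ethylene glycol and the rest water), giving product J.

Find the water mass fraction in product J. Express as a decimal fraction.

0.589

Overall, product flow = 2350 tonne/day.
water in = 1155×0.842 + 212.1×0.647 + 982.9×0.280 = 1385 tonne/day.
water fraction in J = 0.589.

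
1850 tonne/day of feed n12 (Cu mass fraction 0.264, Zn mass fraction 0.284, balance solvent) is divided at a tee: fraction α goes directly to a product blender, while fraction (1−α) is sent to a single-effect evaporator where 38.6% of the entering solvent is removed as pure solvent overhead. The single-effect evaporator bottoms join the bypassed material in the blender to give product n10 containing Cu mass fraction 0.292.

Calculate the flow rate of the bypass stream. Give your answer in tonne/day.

All 1850×0.264 = 488.4 tonne/day of Cu reaches n10, so n10 = 488.4/0.292 = 1672.6 tonne/day and vapour = 177.4 tonne/day.
The evaporator receives (1−α)·1850 of feed at 0.452 solvent and removes 0.386 of that solvent:
0.386×0.452×(1−α)×1850 = 177.4
(1−α) = 177.4/322.77 = 0.5496;  α = 0.4504.
Bypass flow = 0.4504×1850 = 833.23 tonne/day.

833.2 tonne/day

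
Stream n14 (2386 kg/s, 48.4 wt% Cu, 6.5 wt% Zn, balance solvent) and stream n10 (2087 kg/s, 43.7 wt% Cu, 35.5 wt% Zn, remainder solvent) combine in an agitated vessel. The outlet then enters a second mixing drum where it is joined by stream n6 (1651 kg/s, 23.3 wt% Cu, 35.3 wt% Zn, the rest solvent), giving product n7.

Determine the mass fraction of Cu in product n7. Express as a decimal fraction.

Overall, product flow = 6124 kg/s.
Cu in = 2386×0.484 + 2087×0.437 + 1651×0.233 = 2451.5 kg/s.
Cu fraction in n7 = 0.4003.

0.4003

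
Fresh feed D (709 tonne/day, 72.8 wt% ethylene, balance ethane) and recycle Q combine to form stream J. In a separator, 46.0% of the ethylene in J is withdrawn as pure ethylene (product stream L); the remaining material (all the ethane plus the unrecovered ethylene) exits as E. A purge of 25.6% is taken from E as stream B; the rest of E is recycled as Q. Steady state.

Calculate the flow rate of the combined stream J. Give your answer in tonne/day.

ethane enters only via D and leaves only via the purge: 709×0.272 = 0.256×(ethane in E), and the separator passes all ethane, so ethane in J = ethane in E = 753.31 tonne/day.
ethylene in J: m_A = 709×0.728 + (1−0.256)·(1−0.460)·m_A, so m_A = 516.15/0.5982 = 862.78 tonne/day.
J = 862.78 + 753.31 = 1616.1 tonne/day.

1616 tonne/day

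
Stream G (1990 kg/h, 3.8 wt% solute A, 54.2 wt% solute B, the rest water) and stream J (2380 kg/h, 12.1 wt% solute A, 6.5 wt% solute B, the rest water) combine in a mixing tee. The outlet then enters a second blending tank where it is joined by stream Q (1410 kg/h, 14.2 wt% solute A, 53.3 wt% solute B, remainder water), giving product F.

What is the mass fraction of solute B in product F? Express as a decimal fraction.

Overall, product flow = 5780 kg/h.
solute B in = 1990×0.542 + 2380×0.065 + 1410×0.533 = 1984.8 kg/h.
solute B fraction in F = 0.3434.

0.3434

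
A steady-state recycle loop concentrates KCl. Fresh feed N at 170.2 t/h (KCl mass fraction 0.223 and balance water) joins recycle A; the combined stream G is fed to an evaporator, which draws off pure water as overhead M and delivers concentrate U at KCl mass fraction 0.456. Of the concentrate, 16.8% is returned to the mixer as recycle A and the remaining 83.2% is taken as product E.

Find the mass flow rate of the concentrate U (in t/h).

100 t/h

Overall KCl balance (none leaves overhead): KCl in fresh feed = KCl in product, i.e. 170.2×0.223 = (1−0.168)·U·0.456.
U = 37.955/(0.456×0.832) = 100.04 t/h.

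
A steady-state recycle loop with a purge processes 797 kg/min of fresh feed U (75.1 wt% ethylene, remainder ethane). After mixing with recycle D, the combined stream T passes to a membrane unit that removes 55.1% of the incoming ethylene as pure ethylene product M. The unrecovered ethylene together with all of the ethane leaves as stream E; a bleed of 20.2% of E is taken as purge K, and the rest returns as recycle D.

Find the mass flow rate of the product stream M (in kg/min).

ethylene in T: m_A = 797×0.751 + (1−0.202)·(1−0.551)·m_A, so m_A = 598.55/0.6417 = 932.75 kg/min.
Product M = 0.551×932.75 = 513.95 kg/min.

513.9 kg/min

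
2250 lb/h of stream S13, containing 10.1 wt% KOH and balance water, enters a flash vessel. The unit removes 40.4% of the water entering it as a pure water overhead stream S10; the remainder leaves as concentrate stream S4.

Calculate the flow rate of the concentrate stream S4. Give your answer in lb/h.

water entering = 2250×0.899 = 2022.8 lb/h; overhead removed = 0.404×2022.8 = 817.19 lb/h.
Concentrate = 2250 − 817.19 = 1432.8 lb/h.

1433 lb/h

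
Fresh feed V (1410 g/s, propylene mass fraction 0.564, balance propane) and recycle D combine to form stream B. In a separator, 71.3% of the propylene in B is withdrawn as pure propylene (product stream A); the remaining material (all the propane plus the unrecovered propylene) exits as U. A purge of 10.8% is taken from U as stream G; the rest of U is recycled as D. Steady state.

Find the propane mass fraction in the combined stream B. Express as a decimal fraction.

0.842

propane enters only via V and leaves only via the purge: 1410×0.436 = 0.108×(propane in U), and the separator passes all propane, so propane in B = propane in U = 5692.2 g/s.
propylene in B: m_A = 1410×0.564 + (1−0.108)·(1−0.713)·m_A, so m_A = 795.24/0.7440 = 1068.9 g/s.
B = 1068.9 + 5692.2 = 6761.1 g/s.
propane fraction in B = 5692.2/6761.1 = 0.842.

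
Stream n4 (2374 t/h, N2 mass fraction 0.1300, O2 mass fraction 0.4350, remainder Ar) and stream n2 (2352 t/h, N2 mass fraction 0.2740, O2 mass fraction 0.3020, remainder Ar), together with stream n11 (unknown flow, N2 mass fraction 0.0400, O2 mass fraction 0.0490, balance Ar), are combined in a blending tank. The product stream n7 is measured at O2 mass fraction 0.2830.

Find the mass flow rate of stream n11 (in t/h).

1733 t/h

Let n11 be the unknown flow. Total out = 4726 + n11.
O2 balance: 1743 + 0.049·n11 = 0.283·(4726 + n11)
(0.049 − 0.283)·n11 = 0.283×4726 − 1743 = -405.54
n11 = -405.54 / -0.234 = 1733.1 t/h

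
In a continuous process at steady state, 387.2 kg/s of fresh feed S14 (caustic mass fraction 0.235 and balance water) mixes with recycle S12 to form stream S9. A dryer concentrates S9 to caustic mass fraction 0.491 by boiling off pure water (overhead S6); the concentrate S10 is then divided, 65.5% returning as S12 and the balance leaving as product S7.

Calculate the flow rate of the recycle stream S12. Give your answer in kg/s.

351.8 kg/s

Overall caustic balance (none leaves overhead): caustic in fresh feed = caustic in product, i.e. 387.2×0.235 = (1−0.655)·S10·0.491.
S10 = 90.992/(0.491×0.345) = 537.16 kg/s.
Recycle S12 = 0.655×537.16 = 351.84 kg/s.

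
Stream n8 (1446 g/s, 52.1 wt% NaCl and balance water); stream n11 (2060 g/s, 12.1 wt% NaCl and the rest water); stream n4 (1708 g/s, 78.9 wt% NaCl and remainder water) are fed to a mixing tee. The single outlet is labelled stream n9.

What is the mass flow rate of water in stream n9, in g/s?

water out = water in = 1446×0.479 + 2060×0.879 + 1708×0.211 = 2863.8 g/s.

2864 g/s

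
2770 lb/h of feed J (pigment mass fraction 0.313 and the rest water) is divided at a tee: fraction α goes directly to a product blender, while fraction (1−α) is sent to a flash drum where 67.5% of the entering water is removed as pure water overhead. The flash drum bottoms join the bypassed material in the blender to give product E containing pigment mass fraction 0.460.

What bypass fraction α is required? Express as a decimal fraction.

0.311

All 2770×0.313 = 867.01 lb/h of pigment reaches E, so E = 867.01/0.460 = 1884.8 lb/h and vapour = 885.2 lb/h.
The evaporator receives (1−α)·2770 of feed at 0.687 water and removes 0.675 of that water:
0.675×0.687×(1−α)×2770 = 885.2
(1−α) = 885.2/1284.5 = 0.6891;  α = 0.3109.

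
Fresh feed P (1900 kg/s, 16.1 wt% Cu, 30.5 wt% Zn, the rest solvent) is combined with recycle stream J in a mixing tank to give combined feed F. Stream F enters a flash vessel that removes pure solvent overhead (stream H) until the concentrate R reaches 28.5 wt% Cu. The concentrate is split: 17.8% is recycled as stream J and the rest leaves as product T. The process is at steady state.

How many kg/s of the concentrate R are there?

1306 kg/s

Overall Cu balance (none leaves overhead): Cu in fresh feed = Cu in product, i.e. 1900×0.161 = (1−0.178)·R·0.285.
R = 305.9/(0.285×0.822) = 1305.8 kg/s.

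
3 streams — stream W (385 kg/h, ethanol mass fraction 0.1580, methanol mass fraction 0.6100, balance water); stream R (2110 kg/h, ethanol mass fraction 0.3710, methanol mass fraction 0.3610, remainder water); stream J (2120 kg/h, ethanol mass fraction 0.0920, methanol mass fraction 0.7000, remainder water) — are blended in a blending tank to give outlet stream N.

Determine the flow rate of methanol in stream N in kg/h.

2481 kg/h

methanol out = methanol in = 385×0.610 + 2110×0.361 + 2120×0.700 = 2480.6 kg/h.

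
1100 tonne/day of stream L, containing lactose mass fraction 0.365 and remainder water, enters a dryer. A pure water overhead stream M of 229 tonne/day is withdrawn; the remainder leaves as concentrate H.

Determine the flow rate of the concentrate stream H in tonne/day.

871 tonne/day

Concentrate = 1100 − 229 = 871 tonne/day.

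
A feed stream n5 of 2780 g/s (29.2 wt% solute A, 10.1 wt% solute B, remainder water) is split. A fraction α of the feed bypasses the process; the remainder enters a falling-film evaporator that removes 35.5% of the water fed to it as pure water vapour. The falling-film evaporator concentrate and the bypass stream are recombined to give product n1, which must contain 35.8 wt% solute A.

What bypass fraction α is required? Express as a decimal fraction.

0.144

All 2780×0.292 = 811.76 g/s of solute A reaches n1, so n1 = 811.76/0.358 = 2267.5 g/s and vapour = 512.51 g/s.
The evaporator receives (1−α)·2780 of feed at 0.607 water and removes 0.355 of that water:
0.355×0.607×(1−α)×2780 = 512.51
(1−α) = 512.51/599.05 = 0.8555;  α = 0.1445.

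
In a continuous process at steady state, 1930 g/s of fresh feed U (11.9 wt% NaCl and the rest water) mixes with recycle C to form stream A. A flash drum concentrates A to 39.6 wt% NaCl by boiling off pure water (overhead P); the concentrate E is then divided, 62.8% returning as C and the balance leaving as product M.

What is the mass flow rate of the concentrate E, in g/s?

1559 g/s

Overall NaCl balance (none leaves overhead): NaCl in fresh feed = NaCl in product, i.e. 1930×0.119 = (1−0.628)·E·0.396.
E = 229.67/(0.396×0.372) = 1559.1 g/s.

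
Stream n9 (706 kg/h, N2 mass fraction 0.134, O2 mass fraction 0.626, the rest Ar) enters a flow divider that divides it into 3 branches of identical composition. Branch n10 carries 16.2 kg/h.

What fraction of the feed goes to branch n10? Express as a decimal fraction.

0.023

Fraction to n10 = 16.2/706 = 0.0229.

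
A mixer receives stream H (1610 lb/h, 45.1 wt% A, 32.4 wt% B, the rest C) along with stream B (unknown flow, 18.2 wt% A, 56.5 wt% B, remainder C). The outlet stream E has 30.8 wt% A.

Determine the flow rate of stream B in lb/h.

Let B be the unknown flow. Total out = 1610 + B.
A balance: 726.11 + 0.182·B = 0.308·(1610 + B)
(0.182 − 0.308)·B = 0.308×1610 − 726.11 = -230.23
B = -230.23 / -0.126 = 1827.2 lb/h

1827 lb/h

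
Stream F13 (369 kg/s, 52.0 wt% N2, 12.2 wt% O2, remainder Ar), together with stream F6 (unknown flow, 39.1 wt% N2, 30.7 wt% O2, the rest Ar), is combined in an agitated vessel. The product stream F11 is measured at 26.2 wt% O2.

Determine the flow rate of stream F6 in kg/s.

1148 kg/s

Let F6 be the unknown flow. Total out = 369 + F6.
O2 balance: 45.018 + 0.307·F6 = 0.262·(369 + F6)
(0.307 − 0.262)·F6 = 0.262×369 − 45.018 = 51.66
F6 = 51.66 / 0.045 = 1148 kg/s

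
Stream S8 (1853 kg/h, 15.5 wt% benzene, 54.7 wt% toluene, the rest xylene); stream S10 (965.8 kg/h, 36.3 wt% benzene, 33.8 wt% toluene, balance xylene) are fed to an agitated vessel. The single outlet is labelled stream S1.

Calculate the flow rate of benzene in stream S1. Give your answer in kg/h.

benzene out = benzene in = 1853×0.155 + 965.8×0.363 = 637.8 kg/h.

637.8 kg/h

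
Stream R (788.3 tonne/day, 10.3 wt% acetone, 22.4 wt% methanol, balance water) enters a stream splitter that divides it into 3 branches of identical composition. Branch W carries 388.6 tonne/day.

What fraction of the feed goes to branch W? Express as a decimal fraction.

0.493

Fraction to W = 388.6/788.3 = 0.4930.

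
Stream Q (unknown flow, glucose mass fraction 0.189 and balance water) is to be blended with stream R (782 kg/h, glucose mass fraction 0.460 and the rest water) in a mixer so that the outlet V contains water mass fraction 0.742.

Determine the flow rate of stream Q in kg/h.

2289 kg/h

Let Q be the unknown flow. Total out = 782 + Q.
water balance: 422.28 + 0.811·Q = 0.742·(782 + Q)
(0.811 − 0.742)·Q = 0.742×782 − 422.28 = 157.96
Q = 157.96 / 0.069 = 2289.3 kg/h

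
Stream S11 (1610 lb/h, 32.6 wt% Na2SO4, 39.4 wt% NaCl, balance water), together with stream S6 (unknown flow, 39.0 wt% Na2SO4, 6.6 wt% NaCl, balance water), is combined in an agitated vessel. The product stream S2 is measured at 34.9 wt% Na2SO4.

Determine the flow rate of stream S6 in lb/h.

903.2 lb/h

Let S6 be the unknown flow. Total out = 1610 + S6.
Na2SO4 balance: 524.86 + 0.390·S6 = 0.349·(1610 + S6)
(0.390 − 0.349)·S6 = 0.349×1610 − 524.86 = 37.03
S6 = 37.03 / 0.041 = 903.17 lb/h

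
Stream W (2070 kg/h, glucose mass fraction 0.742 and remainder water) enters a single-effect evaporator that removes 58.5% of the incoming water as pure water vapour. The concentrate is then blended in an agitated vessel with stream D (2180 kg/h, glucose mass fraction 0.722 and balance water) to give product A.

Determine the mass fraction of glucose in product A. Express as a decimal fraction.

0.790

Vapour removed = 0.585×0.258×2070 = 312.43 kg/h; concentrate = 1757.6 kg/h.
glucose reaching the mixer = 1535.9 (from concentrate) + 2180×0.722 = 3109.9 kg/h.
Product flow = 1757.6 + 2180 = 3937.6 kg/h; glucose fraction = 0.790.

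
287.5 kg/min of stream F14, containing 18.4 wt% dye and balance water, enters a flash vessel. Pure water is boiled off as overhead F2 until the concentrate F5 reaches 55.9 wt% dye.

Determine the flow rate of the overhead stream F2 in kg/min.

dye is conserved: 287.5×0.184 = 52.9 kg/min all reports to the concentrate.
Concentrate = 52.9/(target fraction) = 94.633 kg/min.
Overhead = 287.5 − 94.633 = 192.87 kg/min.

192.9 kg/min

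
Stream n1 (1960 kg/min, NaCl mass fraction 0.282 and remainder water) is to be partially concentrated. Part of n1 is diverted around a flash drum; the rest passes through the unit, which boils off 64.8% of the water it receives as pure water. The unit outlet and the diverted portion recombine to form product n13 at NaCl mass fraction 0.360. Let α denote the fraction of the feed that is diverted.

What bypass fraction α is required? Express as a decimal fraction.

0.534

All 1960×0.282 = 552.72 kg/min of NaCl reaches n13, so n13 = 552.72/0.360 = 1535.3 kg/min and vapour = 424.67 kg/min.
The evaporator receives (1−α)·1960 of feed at 0.718 water and removes 0.648 of that water:
0.648×0.718×(1−α)×1960 = 424.67
(1−α) = 424.67/911.92 = 0.4657;  α = 0.5343.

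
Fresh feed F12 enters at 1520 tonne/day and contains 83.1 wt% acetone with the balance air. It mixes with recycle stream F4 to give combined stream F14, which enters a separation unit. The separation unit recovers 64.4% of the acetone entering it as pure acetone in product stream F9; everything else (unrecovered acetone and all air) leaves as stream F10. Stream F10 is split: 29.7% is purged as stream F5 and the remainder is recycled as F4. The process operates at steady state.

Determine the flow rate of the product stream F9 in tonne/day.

1085 tonne/day

acetone in F14: m_A = 1520×0.831 + (1−0.297)·(1−0.644)·m_A, so m_A = 1263.1/0.7497 = 1684.8 tonne/day.
Product F9 = 0.644×1684.8 = 1085 tonne/day.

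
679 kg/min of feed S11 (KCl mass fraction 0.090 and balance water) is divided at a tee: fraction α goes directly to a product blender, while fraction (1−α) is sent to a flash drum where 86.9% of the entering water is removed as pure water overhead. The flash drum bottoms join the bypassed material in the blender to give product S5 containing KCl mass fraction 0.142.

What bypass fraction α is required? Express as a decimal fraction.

0.537

All 679×0.090 = 61.11 kg/min of KCl reaches S5, so S5 = 61.11/0.142 = 430.35 kg/min and vapour = 248.65 kg/min.
The evaporator receives (1−α)·679 of feed at 0.910 water and removes 0.869 of that water:
0.869×0.910×(1−α)×679 = 248.65
(1−α) = 248.65/536.95 = 0.4631;  α = 0.5369.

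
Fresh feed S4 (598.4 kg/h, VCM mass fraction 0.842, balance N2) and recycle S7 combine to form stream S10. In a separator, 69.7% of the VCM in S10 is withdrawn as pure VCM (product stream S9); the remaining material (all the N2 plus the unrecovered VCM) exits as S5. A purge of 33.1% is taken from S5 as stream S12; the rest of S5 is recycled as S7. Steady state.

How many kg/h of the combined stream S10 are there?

917.6 kg/h

N2 enters only via S4 and leaves only via the purge: 598.4×0.158 = 0.331×(N2 in S5), and the separator passes all N2, so N2 in S10 = N2 in S5 = 285.64 kg/h.
VCM in S10: m_A = 598.4×0.842 + (1−0.331)·(1−0.697)·m_A, so m_A = 503.85/0.7973 = 631.95 kg/h.
S10 = 631.95 + 285.64 = 917.6 kg/h.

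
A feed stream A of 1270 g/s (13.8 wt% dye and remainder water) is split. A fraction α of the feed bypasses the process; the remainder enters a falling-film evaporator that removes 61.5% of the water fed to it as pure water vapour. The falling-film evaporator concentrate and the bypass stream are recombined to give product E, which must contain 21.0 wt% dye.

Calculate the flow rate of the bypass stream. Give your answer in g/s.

All 1270×0.138 = 175.26 g/s of dye reaches E, so E = 175.26/0.210 = 834.57 g/s and vapour = 435.43 g/s.
The evaporator receives (1−α)·1270 of feed at 0.862 water and removes 0.615 of that water:
0.615×0.862×(1−α)×1270 = 435.43
(1−α) = 435.43/673.27 = 0.6467;  α = 0.3533.
Bypass flow = 0.3533×1270 = 448.64 g/s.

448.6 g/s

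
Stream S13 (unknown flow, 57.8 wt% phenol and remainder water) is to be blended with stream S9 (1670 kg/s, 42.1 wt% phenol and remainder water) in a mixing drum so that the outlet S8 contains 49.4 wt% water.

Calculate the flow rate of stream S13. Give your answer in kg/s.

1972 kg/s

Let S13 be the unknown flow. Total out = 1670 + S13.
water balance: 966.93 + 0.422·S13 = 0.494·(1670 + S13)
(0.422 − 0.494)·S13 = 0.494×1670 − 966.93 = -141.95
S13 = -141.95 / -0.072 = 1971.5 kg/s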